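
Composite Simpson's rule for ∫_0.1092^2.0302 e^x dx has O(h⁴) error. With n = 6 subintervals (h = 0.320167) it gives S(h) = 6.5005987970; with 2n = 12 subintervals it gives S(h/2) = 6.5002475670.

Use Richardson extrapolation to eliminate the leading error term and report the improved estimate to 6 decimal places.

r = 4, so 2^r = 16.
Difference of the inputs: 6.5002475670 − 6.5005987970 = -0.0003512300
Correction (A(h/2) − A(h))/(16 − 1) = (-0.0003512300)/15 = -0.0000234153
R = A(h/2) + (A(h/2) − A(h))/15 = 6.5002475670 − 0.0000234153 = 6.5002241517
Correction |R − A(h/2)| = 2.342e-05; gap |A(h/2) − A(h)| = 3.512e-04.

6.500224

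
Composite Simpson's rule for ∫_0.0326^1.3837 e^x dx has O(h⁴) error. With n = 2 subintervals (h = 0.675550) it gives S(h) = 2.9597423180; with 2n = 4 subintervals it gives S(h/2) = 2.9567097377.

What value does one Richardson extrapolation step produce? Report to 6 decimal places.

2.956508

Error is O(h^4); halving h shrinks it by 2^4 = 16.
16 × 2.9567097377 = 47.3073558032; subtract 2.9597423180 → 44.3476134852
Denominator 16 − 1 = 15.
Result: 2.9565075657
Correction |R − A(h/2)| = 2.022e-04; gap |A(h/2) − A(h)| = 3.033e-03.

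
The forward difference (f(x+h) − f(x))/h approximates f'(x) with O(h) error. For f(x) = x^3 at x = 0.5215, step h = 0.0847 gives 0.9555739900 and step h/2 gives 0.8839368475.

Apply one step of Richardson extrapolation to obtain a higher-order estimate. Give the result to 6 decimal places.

Leading term ∝ h^1; use weight 2 = 2^1.
Top: 2(0.8839368475) − (0.9555739900) = 0.8122997050
(2·0.8839368475 − 0.9555739900)/(2 − 1) = 0.8122997050

0.812300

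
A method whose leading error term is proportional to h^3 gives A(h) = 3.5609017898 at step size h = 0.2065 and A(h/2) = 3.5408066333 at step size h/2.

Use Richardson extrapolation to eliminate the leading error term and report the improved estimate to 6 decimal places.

3.537936

Method order is 3; weight 2^3 = 8.
8*3.5408066333 − 3.5609017898 = 24.7655512766
Divide by 2^3 − 1 = 7.
24.7655512766 ÷ 7 = 3.5379358967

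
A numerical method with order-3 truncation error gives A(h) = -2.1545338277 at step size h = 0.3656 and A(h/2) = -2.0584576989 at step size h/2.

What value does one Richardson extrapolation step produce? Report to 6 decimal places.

The method has order 3: 2^3 = 8.
Numerator 8 × A(h/2) − A(h) = 8 × (-2.0584576989) − (-2.1545338277) = -14.3131277635
(8 × (-2.0584576989) − (-2.1545338277))/(8 − 1) = -2.0447325376

-2.044733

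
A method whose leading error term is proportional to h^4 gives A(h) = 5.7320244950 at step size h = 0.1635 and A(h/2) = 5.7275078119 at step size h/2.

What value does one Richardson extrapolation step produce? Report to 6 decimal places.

r = 4, so 2^r = 16.
16×5.7275078119 = 91.6401249904; 91.6401249904 − 5.7320244950 = 85.9081004954
Denominator 16 − 1 = 15.
Result: 5.7272066997
Gap between inputs: 4.517e-03; correction applied: −0.0003011122.

5.727207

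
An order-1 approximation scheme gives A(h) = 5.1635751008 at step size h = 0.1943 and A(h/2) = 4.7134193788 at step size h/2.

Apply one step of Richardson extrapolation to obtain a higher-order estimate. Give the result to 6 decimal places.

4.263264

Method order is 1; weight 2^1 = 2.
2×4.7134193788 − 5.1635751008 = 4.2632636568
R = 4.2632636568/1 = 4.2632636568
Correction |R − A(h/2)| = 4.502e-01; gap |A(h/2) − A(h)| = 4.502e-01.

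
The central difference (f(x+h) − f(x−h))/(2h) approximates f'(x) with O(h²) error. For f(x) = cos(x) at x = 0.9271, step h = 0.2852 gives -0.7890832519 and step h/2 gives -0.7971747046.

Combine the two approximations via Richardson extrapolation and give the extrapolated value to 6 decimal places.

-0.799872

Order 2 gives 2^r = 4 and 2^r − 1 = 3.
Difference of the inputs: -0.7971747046 − (-0.7890832519) = -0.0080914527
Divide by 2^2 − 1 = 3: (-0.0080914527)/3 = -0.0026971509
R = -0.7971747046 − 0.0026971509 = -0.7998718555
Correction |R − A(h/2)| = 2.697e-03; gap |A(h/2) − A(h)| = 8.091e-03.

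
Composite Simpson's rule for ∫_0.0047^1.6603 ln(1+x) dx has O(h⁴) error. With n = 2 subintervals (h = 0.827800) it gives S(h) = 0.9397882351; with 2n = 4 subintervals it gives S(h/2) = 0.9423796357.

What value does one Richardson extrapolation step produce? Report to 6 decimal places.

0.942552

Error is O(h^4); halving h shrinks it by 2^4 = 16.
16 × 0.9423796357 = 15.0780741712; subtract 0.9397882351 → 14.1382859361
Extrapolated: 14.1382859361 / 15 = 0.9425523957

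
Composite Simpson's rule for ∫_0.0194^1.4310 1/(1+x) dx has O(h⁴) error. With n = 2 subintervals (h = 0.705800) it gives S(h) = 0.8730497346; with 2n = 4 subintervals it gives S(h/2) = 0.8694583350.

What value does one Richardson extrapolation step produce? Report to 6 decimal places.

r = 4: numerator weight 16, denominator 15.
Weighted: 13.9113333600 − 0.8730497346 = 13.0382836254
Divide by 2^4 − 1 = 15.
R = 13.0382836254/15 = 0.8692189084
Correction |R − A(h/2)| = 2.394e-04; gap |A(h/2) − A(h)| = 3.591e-03.

0.869219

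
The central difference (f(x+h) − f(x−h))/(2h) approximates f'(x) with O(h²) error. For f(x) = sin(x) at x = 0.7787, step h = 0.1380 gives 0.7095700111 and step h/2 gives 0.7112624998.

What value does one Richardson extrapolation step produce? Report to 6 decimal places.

Error is O(h^2); halving h shrinks it by 2^2 = 4.
4 × 0.7112624998 = 2.8450499992; 2.8450499992 − 0.7095700111 = 2.1354799881
Divide by 2^2 − 1 = 3.
2.1354799881 ÷ 3 = 0.7118266627

0.711827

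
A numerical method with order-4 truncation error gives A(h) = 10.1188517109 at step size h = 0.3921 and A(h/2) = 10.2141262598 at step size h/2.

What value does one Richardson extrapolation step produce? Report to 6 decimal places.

10.220478

Leading term ∝ h^4; use weight 16 = 2^4.
Weighted: 163.4260201568 − 10.1188517109 = 153.3071684459
Divide by 2^4 − 1 = 15.
So the Richardson estimate is 10.2204778964.
Shift from A(h/2): +0.0063516366.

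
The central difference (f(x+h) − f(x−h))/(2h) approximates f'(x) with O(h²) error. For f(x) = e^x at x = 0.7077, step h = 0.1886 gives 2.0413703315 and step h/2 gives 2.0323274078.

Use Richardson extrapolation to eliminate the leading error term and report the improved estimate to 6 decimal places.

2.029313

Leading term ∝ h^2; use weight 4 = 2^2.
Top: 4(2.0323274078) − (2.0413703315) = 6.0879392997
R = 6.0879392997/3 = 2.0293130999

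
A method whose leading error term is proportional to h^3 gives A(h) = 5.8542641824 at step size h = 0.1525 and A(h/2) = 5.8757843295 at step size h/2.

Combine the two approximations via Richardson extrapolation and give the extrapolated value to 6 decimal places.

5.878859

Method order is 3; weight 2^3 = 8.
8*5.8757843295 = 47.0062746360; 47.0062746360 − 5.8542641824 = 41.1520104536
Denominator 8 − 1 = 7.
41.1520104536 ÷ 7 = 5.8788586362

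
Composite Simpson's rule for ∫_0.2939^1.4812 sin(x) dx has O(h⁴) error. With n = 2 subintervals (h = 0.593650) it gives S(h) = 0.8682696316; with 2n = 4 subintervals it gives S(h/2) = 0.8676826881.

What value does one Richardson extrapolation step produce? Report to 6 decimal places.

Leading term ∝ h^4; use weight 16 = 2^4.
16*0.8676826881 = 13.8829230096; 13.8829230096 − 0.8682696316 = 13.0146533780
Denominator 16 − 1 = 15.
(16*0.8676826881 − 0.8682696316)/(16 − 1) = 0.8676435585

0.867644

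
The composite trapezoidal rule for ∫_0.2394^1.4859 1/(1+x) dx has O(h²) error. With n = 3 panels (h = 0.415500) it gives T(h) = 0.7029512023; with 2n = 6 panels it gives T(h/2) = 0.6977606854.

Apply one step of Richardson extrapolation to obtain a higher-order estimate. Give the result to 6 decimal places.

0.696031

r = 2: numerator weight 4, denominator 3.
Numerator 4*A(h/2) − A(h) = 4*0.6977606854 − 0.7029512023 = 2.0880915393
Extrapolated: 2.0880915393 / 3 = 0.6960305131
Gap between inputs: 5.191e-03; correction applied: −0.0017301723.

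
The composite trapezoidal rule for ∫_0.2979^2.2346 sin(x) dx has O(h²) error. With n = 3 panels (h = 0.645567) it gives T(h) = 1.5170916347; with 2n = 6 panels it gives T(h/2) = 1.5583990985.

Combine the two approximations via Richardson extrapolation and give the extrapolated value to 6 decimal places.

Error is O(h^2); halving h shrinks it by 2^2 = 4.
4×1.5583990985 = 6.2335963940; 6.2335963940 − 1.5170916347 = 4.7165047593
Denominator 4 − 1 = 3.
Extrapolated: 4.7165047593 / 3 = 1.5721682531
Shift from A(h/2): +0.0137691546.

1.572168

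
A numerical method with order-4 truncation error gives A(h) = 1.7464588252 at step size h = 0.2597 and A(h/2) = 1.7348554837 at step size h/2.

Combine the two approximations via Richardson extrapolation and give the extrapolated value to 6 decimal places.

With r = 4 the leading error scales as h^4, so the weight is 2^4 = 16.
16 × 1.7348554837 = 27.7576877392; 27.7576877392 − 1.7464588252 = 26.0112289140
26.0112289140 ÷ 15 = 1.7340819276
Shift from A(h/2): −0.0007735561.

1.734082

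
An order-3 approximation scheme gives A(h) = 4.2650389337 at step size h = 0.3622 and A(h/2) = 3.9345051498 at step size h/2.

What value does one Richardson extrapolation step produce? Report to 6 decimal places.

Error is O(h^3); halving h shrinks it by 2^3 = 8.
2^3·A(h/2) = 31.4760411984; minus A(h) gives 27.2110022647.
27.2110022647 ÷ 7 = 3.8872860378

3.887286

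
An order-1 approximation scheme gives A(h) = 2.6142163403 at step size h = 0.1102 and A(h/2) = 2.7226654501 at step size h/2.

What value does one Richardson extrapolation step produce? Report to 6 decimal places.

2.831115

r = 1: numerator weight 2, denominator 1.
2^1·A(h/2) = 5.4453309002; minus A(h) gives 2.8311145599.
Divide by 2^1 − 1 = 1.
Result: 2.8311145599
Shift from A(h/2): +0.1084491098.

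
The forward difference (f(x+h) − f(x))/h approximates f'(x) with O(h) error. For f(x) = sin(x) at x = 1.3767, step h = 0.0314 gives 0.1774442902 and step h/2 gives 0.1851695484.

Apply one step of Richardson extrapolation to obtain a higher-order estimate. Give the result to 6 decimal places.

0.192895

Order 1 gives 2^r = 2 and 2^r − 1 = 1.
A(h/2) − A(h) = 0.1851695484 − 0.1774442902 = 0.0077252582
Correction (A(h/2) − A(h))/(2 − 1) = 0.0077252582/1 = 0.0077252582
R = A(h/2) + (A(h/2) − A(h))/1 = 0.1851695484 + 0.0077252582 = 0.1928948066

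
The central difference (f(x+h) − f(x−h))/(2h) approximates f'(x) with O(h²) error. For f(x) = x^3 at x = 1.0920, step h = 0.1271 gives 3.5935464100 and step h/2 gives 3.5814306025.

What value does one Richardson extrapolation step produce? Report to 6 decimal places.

3.577392

With r = 2 the leading error scales as h^2, so the weight is 2^2 = 4.
Difference of the inputs: 3.5814306025 − 3.5935464100 = -0.0121158075
Correction (A(h/2) − A(h))/(4 − 1) = (-0.0121158075)/3 = -0.0040386025
R = 3.5814306025 − 0.0040386025 = 3.5773920000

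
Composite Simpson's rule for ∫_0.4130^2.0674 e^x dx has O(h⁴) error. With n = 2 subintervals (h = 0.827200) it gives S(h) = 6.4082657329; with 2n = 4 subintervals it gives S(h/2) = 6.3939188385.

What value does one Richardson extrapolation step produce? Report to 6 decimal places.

6.392962

r = 4, so 2^r = 16.
16 × 6.3939188385 = 102.3027014160; 102.3027014160 − 6.4082657329 = 95.8944356831
Divide by 2^4 − 1 = 15.
So the Richardson estimate is 6.3929623789.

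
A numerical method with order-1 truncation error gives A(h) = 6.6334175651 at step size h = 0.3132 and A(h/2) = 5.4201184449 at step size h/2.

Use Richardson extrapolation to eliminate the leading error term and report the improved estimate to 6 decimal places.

4.206819

Method order is 1; weight 2^1 = 2.
Weighted: 10.8402368898 − 6.6334175651 = 4.2068193247
Denominator 2 − 1 = 1.
(2×5.4201184449 − 6.6334175651)/(2 − 1) = 4.2068193247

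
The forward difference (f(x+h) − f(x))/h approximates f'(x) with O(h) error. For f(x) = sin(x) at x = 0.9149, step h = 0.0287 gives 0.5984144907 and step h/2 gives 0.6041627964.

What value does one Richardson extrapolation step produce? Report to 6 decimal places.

With r = 1 the leading error scales as h^1, so the weight is 2^1 = 2.
Weighted: 1.2083255928 − 0.5984144907 = 0.6099111021
Divide by 2^1 − 1 = 1.
R = 0.6099111021/1 = 0.6099111021

0.609911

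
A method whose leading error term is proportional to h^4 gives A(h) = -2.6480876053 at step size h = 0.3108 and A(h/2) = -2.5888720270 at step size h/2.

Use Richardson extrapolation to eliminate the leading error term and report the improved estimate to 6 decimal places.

-2.584924

Error is O(h^4); halving h shrinks it by 2^4 = 16.
16×(-2.5888720270) = -41.4219524320; (-41.4219524320) − (-2.6480876053) = -38.7738648267
Divide by 2^4 − 1 = 15.
(-38.7738648267) ÷ 15 = -2.5849243218
Shift from A(h/2): +0.0039477052.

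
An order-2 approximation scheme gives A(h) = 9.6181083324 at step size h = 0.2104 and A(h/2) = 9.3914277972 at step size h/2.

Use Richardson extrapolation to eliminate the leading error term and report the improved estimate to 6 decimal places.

Leading term ∝ h^2; use weight 4 = 2^2.
4 × 9.3914277972 − 9.6181083324 = 27.9476028564
Extrapolated: 27.9476028564 / 3 = 9.3158676188

9.315868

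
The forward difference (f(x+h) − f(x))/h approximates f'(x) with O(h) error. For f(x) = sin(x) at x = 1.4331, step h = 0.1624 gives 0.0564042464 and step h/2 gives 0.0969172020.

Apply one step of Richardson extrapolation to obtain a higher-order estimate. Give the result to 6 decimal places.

0.137430

Order 1 gives 2^r = 2 and 2^r − 1 = 1.
2*0.0969172020 = 0.1938344040; subtract 0.0564042464 → 0.1374301576
R = 0.1374301576/1 = 0.1374301576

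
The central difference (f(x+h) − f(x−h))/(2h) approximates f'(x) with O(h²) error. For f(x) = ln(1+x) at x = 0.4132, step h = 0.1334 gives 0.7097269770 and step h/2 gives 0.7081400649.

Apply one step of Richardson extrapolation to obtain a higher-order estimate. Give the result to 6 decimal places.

Leading term ∝ h^2; use weight 4 = 2^2.
4 × 0.7081400649 = 2.8325602596; subtract 0.7097269770 → 2.1228332826
Denominator 4 − 1 = 3.
2.1228332826 ÷ 3 = 0.7076110942
Gap between inputs: 1.587e-03; correction applied: −0.0005289707.

0.707611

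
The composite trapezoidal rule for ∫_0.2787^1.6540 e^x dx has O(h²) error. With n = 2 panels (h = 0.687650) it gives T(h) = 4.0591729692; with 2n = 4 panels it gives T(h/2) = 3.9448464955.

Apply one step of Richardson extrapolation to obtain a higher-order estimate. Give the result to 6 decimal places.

r = 2, so 2^r = 4.
Numerator 4*A(h/2) − A(h) = 4*3.9448464955 − 4.0591729692 = 11.7202130128
R = 11.7202130128/3 = 3.9067376709

3.906738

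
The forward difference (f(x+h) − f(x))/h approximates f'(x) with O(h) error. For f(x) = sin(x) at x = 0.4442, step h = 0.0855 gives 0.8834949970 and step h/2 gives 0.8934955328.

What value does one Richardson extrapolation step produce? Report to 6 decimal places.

0.903496

With r = 1 the leading error scales as h^1, so the weight is 2^1 = 2.
Difference of the inputs: 0.8934955328 − 0.8834949970 = 0.0100005358
Correction (A(h/2) − A(h))/(2 − 1) = 0.0100005358/1 = 0.0100005358
R = 0.8934955328 + 0.0100005358 = 0.9034960686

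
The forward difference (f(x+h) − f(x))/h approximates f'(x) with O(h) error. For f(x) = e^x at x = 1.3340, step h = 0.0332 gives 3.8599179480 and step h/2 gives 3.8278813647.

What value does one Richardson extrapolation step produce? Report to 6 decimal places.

r = 1: numerator weight 2, denominator 1.
2*3.8278813647 = 7.6557627294; subtract 3.8599179480 → 3.7958447814
Divide by 2^1 − 1 = 1.
R = 3.7958447814/1 = 3.7958447814

3.795845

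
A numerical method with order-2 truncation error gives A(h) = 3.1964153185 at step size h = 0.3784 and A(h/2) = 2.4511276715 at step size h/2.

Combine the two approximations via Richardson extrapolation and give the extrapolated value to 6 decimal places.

2.202698

r = 2, so 2^r = 4.
4 × 2.4511276715 = 9.8045106860; subtract 3.1964153185 → 6.6080953675
R = 6.6080953675/3 = 2.2026984558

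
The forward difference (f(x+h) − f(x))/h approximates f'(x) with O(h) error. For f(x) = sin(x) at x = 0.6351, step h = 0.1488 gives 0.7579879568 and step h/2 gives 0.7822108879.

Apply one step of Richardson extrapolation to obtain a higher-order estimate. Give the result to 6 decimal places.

The method has order 1: 2^1 = 2.
2×0.7822108879 = 1.5644217758; 1.5644217758 − 0.7579879568 = 0.8064338190
(2×0.7822108879 − 0.7579879568)/(2 − 1) = 0.8064338190

0.806434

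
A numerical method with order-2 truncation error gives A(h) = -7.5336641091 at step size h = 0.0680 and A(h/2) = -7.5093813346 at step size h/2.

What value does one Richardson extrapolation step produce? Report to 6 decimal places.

-7.501287

With r = 2 the leading error scales as h^2, so the weight is 2^2 = 4.
Numerator 4 × A(h/2) − A(h) = 4 × (-7.5093813346) − (-7.5336641091) = -22.5038612293
(-22.5038612293) ÷ 3 = -7.5012870764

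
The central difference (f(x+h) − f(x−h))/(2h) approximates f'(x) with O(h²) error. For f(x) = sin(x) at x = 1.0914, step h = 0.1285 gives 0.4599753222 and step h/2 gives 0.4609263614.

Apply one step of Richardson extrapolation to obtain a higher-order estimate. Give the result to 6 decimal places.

0.461243

Leading term ∝ h^2; use weight 4 = 2^2.
Numerator 4×A(h/2) − A(h) = 4×0.4609263614 − 0.4599753222 = 1.3837301234
1.3837301234 ÷ 3 = 0.4612433745
Gap between inputs: 9.510e-04; correction applied: +0.0003170131.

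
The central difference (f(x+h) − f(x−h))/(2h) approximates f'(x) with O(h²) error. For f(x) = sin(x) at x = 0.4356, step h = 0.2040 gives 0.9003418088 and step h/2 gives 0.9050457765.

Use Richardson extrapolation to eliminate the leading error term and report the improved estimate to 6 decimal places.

0.906614

With r = 2 the leading error scales as h^2, so the weight is 2^2 = 4.
Weighted: 3.6201831060 − 0.9003418088 = 2.7198412972
2.7198412972 ÷ 3 = 0.9066137657
Gap between inputs: 4.704e-03; correction applied: +0.0015679892.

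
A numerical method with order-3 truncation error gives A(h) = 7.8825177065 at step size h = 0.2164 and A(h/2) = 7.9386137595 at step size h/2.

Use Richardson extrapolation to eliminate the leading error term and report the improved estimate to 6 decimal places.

7.946627

Leading term ∝ h^3; use weight 8 = 2^3.
Weighted: 63.5089100760 − 7.8825177065 = 55.6263923695
Denominator 8 − 1 = 7.
Result: 7.9466274814
Correction |R − A(h/2)| = 8.014e-03; gap |A(h/2) − A(h)| = 5.610e-02.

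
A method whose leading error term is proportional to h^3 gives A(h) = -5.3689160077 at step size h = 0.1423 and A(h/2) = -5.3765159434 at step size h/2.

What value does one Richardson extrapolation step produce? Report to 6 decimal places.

The method has order 3: 2^3 = 8.
2^3 × A(h/2) = -43.0121275472; minus A(h) gives -37.6432115395.
(8 × (-5.3765159434) − (-5.3689160077))/(8 − 1) = -5.3776016485
Correction |R − A(h/2)| = 1.086e-03; gap |A(h/2) − A(h)| = 7.600e-03.

-5.377602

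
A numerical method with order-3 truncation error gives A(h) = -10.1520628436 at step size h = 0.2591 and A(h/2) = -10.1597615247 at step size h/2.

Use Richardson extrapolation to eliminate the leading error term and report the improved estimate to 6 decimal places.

-10.160861

r = 3: numerator weight 8, denominator 7.
2^3*A(h/2) = -81.2780921976; minus A(h) gives -71.1260293540.
Divide by 2^3 − 1 = 7.
Result: -10.1608613363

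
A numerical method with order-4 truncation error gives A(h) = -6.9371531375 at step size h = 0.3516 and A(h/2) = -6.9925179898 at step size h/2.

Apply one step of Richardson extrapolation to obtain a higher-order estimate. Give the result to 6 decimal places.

The method has order 4: 2^4 = 16.
Numerator 16*A(h/2) − A(h) = 16*(-6.9925179898) − (-6.9371531375) = -104.9431346993
(16*(-6.9925179898) − (-6.9371531375))/(16 − 1) = -6.9962089800

-6.996209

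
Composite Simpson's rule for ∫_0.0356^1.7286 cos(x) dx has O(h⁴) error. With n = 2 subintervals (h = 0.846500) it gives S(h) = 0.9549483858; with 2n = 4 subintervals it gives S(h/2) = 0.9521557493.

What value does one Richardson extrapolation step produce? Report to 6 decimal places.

Order 4 gives 2^r = 16 and 2^r − 1 = 15.
2^4 × A(h/2) = 15.2344919888; minus A(h) gives 14.2795436030.
Divide by 2^4 − 1 = 15.
Extrapolated: 14.2795436030 / 15 = 0.9519695735
Correction |R − A(h/2)| = 1.862e-04; gap |A(h/2) − A(h)| = 2.793e-03.

0.951970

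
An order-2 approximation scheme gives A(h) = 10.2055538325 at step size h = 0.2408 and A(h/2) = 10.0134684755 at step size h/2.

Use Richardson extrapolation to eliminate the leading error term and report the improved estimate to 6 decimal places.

r = 2, so 2^r = 4.
Top: 4(10.0134684755) − (10.2055538325) = 29.8483200695
Extrapolated: 29.8483200695 / 3 = 9.9494400232

9.949440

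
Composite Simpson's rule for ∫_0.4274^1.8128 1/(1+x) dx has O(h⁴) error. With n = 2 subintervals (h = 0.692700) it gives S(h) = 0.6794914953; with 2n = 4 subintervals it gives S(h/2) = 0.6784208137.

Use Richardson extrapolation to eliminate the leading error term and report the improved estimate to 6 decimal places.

0.678349

Error is O(h^4); halving h shrinks it by 2^4 = 16.
Top: 16(0.6784208137) − (0.6794914953) = 10.1752415239
Denominator 16 − 1 = 15.
Extrapolated: 10.1752415239 / 15 = 0.6783494349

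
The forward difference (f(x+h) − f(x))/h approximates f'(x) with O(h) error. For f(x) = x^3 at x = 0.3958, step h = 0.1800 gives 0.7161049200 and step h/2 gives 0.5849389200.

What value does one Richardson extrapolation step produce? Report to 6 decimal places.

0.453773

r = 1, so 2^r = 2.
2×0.5849389200 = 1.1698778400; 1.1698778400 − 0.7161049200 = 0.4537729200
Denominator 2 − 1 = 1.
R = 0.4537729200/1 = 0.4537729200
Correction |R − A(h/2)| = 1.312e-01; gap |A(h/2) − A(h)| = 1.312e-01.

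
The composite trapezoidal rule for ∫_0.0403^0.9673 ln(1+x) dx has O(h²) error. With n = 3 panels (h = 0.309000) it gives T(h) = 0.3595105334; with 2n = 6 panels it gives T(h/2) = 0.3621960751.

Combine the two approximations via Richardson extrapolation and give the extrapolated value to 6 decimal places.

Order 2 gives 2^r = 4 and 2^r − 1 = 3.
A(h/2) − A(h) = 0.3621960751 − 0.3595105334 = 0.0026855417
Correction (A(h/2) − A(h))/(4 − 1) = 0.0026855417/3 = 0.0008951806
R = A(h/2) + (A(h/2) − A(h))/3 = 0.3621960751 + 0.0008951806 = 0.3630912557

0.363091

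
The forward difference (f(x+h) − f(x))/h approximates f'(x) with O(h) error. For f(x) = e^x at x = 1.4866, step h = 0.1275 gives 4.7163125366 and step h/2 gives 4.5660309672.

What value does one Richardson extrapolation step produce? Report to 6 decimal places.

4.415749

Leading term ∝ h^1; use weight 2 = 2^1.
2*4.5660309672 = 9.1320619344; subtract 4.7163125366 → 4.4157493978
R = 4.4157493978/1 = 4.4157493978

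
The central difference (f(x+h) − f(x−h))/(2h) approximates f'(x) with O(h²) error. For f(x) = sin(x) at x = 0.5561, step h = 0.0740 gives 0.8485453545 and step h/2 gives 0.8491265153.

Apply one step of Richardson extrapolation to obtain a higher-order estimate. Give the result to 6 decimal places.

0.849320

r = 2, so 2^r = 4.
4×0.8491265153 = 3.3965060612; 3.3965060612 − 0.8485453545 = 2.5479607067
Divide by 2^2 − 1 = 3.
Extrapolated: 2.5479607067 / 3 = 0.8493202356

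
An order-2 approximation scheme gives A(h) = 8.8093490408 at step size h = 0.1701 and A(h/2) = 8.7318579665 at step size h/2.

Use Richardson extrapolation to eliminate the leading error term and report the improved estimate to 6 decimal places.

r = 2, so 2^r = 4.
Top: 4(8.7318579665) − (8.8093490408) = 26.1180828252
Divide by 2^2 − 1 = 3.
(4×8.7318579665 − 8.8093490408)/(4 − 1) = 8.7060276084
Correction |R − A(h/2)| = 2.583e-02; gap |A(h/2) − A(h)| = 7.749e-02.

8.706028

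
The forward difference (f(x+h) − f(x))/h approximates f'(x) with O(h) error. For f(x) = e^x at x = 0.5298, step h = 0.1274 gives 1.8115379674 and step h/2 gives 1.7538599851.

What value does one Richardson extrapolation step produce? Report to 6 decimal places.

1.696182

Leading term ∝ h^1; use weight 2 = 2^1.
2·1.7538599851 = 3.5077199702; subtract 1.8115379674 → 1.6961820028
1.6961820028 ÷ 1 = 1.6961820028
Shift from A(h/2): −0.0576779823.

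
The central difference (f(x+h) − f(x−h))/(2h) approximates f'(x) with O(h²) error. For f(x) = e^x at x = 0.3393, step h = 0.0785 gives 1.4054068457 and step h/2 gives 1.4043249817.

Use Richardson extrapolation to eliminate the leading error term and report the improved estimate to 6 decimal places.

1.403964

Order 2 gives 2^r = 4 and 2^r − 1 = 3.
4*1.4043249817 = 5.6172999268; subtract 1.4054068457 → 4.2118930811
R = 4.2118930811/3 = 1.4039643604
Shift from A(h/2): −0.0003606213.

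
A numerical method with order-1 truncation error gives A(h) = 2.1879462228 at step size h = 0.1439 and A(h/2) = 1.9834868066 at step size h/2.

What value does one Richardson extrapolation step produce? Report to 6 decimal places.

1.779027

Leading term ∝ h^1; use weight 2 = 2^1.
2^1 × A(h/2) = 3.9669736132; minus A(h) gives 1.7790273904.
R = 1.7790273904/1 = 1.7790273904
Correction |R − A(h/2)| = 2.045e-01; gap |A(h/2) − A(h)| = 2.045e-01.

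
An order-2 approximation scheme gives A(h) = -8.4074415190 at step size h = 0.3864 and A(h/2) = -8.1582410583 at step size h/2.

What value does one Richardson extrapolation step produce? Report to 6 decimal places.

r = 2, so 2^r = 4.
Numerator 4 × A(h/2) − A(h) = 4 × (-8.1582410583) − (-8.4074415190) = -24.2255227142
R = (-24.2255227142)/3 = -8.0751742381
Gap between inputs: 2.492e-01; correction applied: +0.0830668202.

-8.075174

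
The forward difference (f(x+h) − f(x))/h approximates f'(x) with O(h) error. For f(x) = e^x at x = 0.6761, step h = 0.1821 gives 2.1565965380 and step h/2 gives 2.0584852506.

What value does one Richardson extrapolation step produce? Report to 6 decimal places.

1.960374

Method order is 1; weight 2^1 = 2.
2 × 2.0584852506 = 4.1169705012; subtract 2.1565965380 → 1.9603739632
1.9603739632 ÷ 1 = 1.9603739632
Correction |R − A(h/2)| = 9.811e-02; gap |A(h/2) − A(h)| = 9.811e-02.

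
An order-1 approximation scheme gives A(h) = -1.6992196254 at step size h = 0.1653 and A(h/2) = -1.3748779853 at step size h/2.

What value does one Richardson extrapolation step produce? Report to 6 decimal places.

-1.050536

Order 1 gives 2^r = 2 and 2^r − 1 = 1.
Difference of the inputs: -1.3748779853 − (-1.6992196254) = 0.3243416401
Divide by 2^1 − 1 = 1: 0.3243416401/1 = 0.3243416401
R = -1.3748779853 + 0.3243416401 = -1.0505363452
Shift from A(h/2): +0.3243416401.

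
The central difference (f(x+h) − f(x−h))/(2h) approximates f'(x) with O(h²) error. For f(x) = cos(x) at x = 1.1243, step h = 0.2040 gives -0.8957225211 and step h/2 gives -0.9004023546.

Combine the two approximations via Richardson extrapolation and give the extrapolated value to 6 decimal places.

Error is O(h^2); halving h shrinks it by 2^2 = 4.
Top: 4(-0.9004023546) − (-0.8957225211) = -2.7058868973
Divide by 2^2 − 1 = 3.
(4 × (-0.9004023546) − (-0.8957225211))/(4 − 1) = -0.9019622991
Shift from A(h/2): −0.0015599445.

-0.901962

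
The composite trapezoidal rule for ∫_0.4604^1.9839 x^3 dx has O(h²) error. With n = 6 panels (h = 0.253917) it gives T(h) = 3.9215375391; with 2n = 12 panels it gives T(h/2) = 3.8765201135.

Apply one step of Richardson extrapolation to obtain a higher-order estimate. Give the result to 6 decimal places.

3.861514

Order 2 gives 2^r = 4 and 2^r − 1 = 3.
4×3.8765201135 = 15.5060804540; 15.5060804540 − 3.9215375391 = 11.5845429149
(4×3.8765201135 − 3.9215375391)/(4 − 1) = 3.8615143050
Shift from A(h/2): −0.0150058085.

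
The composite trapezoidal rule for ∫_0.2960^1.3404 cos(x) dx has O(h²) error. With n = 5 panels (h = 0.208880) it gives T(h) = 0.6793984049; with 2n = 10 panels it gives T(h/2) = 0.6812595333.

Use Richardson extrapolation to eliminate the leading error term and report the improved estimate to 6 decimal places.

r = 2, so 2^r = 4.
4·0.6812595333 − 0.6793984049 = 2.0456397283
Divide by 2^2 − 1 = 3.
2.0456397283 ÷ 3 = 0.6818799094

0.681880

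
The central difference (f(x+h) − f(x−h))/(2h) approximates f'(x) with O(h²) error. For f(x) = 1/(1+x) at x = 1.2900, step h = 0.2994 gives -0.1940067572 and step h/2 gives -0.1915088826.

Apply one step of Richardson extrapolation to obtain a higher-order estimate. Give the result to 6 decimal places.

The method has order 2: 2^2 = 4.
4×(-0.1915088826) = -0.7660355304; (-0.7660355304) − (-0.1940067572) = -0.5720287732
Extrapolated: (-0.5720287732) / 3 = -0.1906762577

-0.190676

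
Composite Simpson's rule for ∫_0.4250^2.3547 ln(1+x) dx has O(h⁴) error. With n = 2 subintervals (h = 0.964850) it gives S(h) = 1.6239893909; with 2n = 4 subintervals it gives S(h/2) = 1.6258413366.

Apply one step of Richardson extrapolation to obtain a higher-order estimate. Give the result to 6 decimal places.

The method has order 4: 2^4 = 16.
2^4·A(h/2) = 26.0134613856; minus A(h) gives 24.3894719947.
Denominator 16 − 1 = 15.
Result: 1.6259647996
Shift from A(h/2): +0.0001234630.

1.625965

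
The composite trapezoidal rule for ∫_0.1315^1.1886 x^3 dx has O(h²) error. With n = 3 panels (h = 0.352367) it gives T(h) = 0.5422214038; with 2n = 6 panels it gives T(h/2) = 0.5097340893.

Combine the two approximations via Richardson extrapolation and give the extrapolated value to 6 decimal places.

0.498905

r = 2, so 2^r = 4.
Difference of the inputs: 0.5097340893 − 0.5422214038 = -0.0324873145
Correction (A(h/2) − A(h))/(4 − 1) = (-0.0324873145)/3 = -0.0108291048
R = A(h/2) + (A(h/2) − A(h))/3 = 0.5097340893 − 0.0108291048 = 0.4989049845
Shift from A(h/2): −0.0108291048.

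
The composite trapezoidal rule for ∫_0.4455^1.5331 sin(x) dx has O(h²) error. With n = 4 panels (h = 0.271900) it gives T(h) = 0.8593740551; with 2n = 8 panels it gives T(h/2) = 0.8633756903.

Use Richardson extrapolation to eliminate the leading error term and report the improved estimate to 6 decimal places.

0.864710

Leading term ∝ h^2; use weight 4 = 2^2.
4 × 0.8633756903 = 3.4535027612; 3.4535027612 − 0.8593740551 = 2.5941287061
(4 × 0.8633756903 − 0.8593740551)/(4 − 1) = 0.8647095687
Shift from A(h/2): +0.0013338784.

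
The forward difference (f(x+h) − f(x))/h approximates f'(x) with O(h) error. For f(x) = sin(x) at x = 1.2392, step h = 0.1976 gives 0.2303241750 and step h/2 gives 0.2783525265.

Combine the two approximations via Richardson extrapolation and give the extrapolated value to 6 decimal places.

0.326381

The method has order 1: 2^1 = 2.
A(h/2) − A(h) = 0.2783525265 − 0.2303241750 = 0.0480283515
Correction (A(h/2) − A(h))/(2 − 1) = 0.0480283515/1 = 0.0480283515
R = 0.2783525265 + 0.0480283515 = 0.3263808780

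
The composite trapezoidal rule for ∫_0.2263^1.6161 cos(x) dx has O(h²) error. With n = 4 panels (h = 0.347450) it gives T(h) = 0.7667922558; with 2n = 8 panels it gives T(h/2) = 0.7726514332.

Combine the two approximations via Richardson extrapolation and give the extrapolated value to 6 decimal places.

Error is O(h^2); halving h shrinks it by 2^2 = 4.
Weighted: 3.0906057328 − 0.7667922558 = 2.3238134770
R = 2.3238134770/3 = 0.7746044923
Gap between inputs: 5.859e-03; correction applied: +0.0019530591.

0.774604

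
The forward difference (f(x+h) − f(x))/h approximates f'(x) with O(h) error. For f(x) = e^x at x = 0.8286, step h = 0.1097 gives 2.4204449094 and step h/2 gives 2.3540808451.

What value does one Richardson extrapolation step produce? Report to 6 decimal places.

2.287717

Leading term ∝ h^1; use weight 2 = 2^1.
2*2.3540808451 = 4.7081616902; subtract 2.4204449094 → 2.2877167808
(2*2.3540808451 − 2.4204449094)/(2 − 1) = 2.2877167808
Gap between inputs: 6.636e-02; correction applied: −0.0663640643.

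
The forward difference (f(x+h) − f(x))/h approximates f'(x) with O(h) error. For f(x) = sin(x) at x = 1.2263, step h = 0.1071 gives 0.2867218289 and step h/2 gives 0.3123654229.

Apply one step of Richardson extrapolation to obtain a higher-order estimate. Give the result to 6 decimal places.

0.338009

The method has order 1: 2^1 = 2.
2·0.3123654229 = 0.6247308458; subtract 0.2867218289 → 0.3380090169
Extrapolated: 0.3380090169 / 1 = 0.3380090169
Shift from A(h/2): +0.0256435940.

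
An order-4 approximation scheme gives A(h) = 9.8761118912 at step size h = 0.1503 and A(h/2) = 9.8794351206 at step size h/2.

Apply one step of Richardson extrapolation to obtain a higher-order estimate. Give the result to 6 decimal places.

r = 4: numerator weight 16, denominator 15.
Weighted: 158.0709619296 − 9.8761118912 = 148.1948500384
Divide by 2^4 − 1 = 15.
Extrapolated: 148.1948500384 / 15 = 9.8796566692
Correction |R − A(h/2)| = 2.215e-04; gap |A(h/2) − A(h)| = 3.323e-03.

9.879657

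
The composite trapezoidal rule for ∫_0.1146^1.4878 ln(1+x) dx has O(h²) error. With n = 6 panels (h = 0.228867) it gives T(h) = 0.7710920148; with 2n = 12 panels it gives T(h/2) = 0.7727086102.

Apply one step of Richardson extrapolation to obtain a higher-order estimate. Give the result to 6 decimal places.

0.773247

Order 2 gives 2^r = 4 and 2^r − 1 = 3.
4 × 0.7727086102 − 0.7710920148 = 2.3197424260
Divide by 2^2 − 1 = 3.
So the Richardson estimate is 0.7732474753.
Shift from A(h/2): +0.0005388651.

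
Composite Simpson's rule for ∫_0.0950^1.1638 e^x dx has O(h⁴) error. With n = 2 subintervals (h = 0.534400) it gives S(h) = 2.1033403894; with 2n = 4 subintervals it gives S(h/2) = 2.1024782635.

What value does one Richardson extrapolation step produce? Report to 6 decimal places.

2.102421

The method has order 4: 2^4 = 16.
Top: 16(2.1024782635) − (2.1033403894) = 31.5363118266
31.5363118266 ÷ 15 = 2.1024207884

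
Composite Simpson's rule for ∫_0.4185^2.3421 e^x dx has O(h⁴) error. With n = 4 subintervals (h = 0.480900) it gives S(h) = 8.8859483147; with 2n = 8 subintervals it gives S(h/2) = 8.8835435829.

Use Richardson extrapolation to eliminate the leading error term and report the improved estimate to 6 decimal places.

8.883383

Method order is 4; weight 2^4 = 16.
16×8.8835435829 = 142.1366973264; subtract 8.8859483147 → 133.2507490117
(16×8.8835435829 − 8.8859483147)/(16 − 1) = 8.8833832674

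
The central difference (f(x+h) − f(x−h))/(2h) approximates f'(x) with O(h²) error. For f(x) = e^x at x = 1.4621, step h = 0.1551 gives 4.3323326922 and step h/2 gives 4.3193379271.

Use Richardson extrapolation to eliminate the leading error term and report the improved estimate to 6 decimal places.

With r = 2 the leading error scales as h^2, so the weight is 2^2 = 4.
4 × 4.3193379271 − 4.3323326922 = 12.9450190162
Denominator 4 − 1 = 3.
R = 12.9450190162/3 = 4.3150063387
Gap between inputs: 1.299e-02; correction applied: −0.0043315884.

4.315006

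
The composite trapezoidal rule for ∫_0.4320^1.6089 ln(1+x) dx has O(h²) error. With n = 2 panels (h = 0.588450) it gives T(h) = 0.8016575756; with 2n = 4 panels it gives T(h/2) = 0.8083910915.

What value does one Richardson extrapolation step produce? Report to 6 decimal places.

0.810636

Error is O(h^2); halving h shrinks it by 2^2 = 4.
Numerator 4×A(h/2) − A(h) = 4×0.8083910915 − 0.8016575756 = 2.4319067904
Denominator 4 − 1 = 3.
Extrapolated: 2.4319067904 / 3 = 0.8106355968
Shift from A(h/2): +0.0022445053.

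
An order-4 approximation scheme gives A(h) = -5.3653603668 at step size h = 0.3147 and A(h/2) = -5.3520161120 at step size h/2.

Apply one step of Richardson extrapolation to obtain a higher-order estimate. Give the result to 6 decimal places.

The method has order 4: 2^4 = 16.
16 × (-5.3520161120) − (-5.3653603668) = -80.2668974252
(16 × (-5.3520161120) − (-5.3653603668))/(16 − 1) = -5.3511264950
Gap between inputs: 1.334e-02; correction applied: +0.0008896170.

-5.351126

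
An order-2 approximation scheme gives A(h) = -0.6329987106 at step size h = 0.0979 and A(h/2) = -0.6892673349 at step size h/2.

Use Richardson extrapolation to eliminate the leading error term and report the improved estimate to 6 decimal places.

Method order is 2; weight 2^2 = 4.
Top: 4(-0.6892673349) − (-0.6329987106) = -2.1240706290
(-2.1240706290) ÷ 3 = -0.7080235430

-0.708024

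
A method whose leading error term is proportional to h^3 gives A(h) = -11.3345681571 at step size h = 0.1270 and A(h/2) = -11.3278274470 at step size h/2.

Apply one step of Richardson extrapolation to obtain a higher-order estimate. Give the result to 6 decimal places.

-11.326864

With r = 3 the leading error scales as h^3, so the weight is 2^3 = 8.
8×(-11.3278274470) − (-11.3345681571) = -79.2880514189
Divide by 2^3 − 1 = 7.
(8×(-11.3278274470) − (-11.3345681571))/(8 − 1) = -11.3268644884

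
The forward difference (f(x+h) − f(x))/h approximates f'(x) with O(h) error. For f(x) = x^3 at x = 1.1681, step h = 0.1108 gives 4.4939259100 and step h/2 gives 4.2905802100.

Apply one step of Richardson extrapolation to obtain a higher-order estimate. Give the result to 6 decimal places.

4.087235

r = 1, so 2^r = 2.
Top: 2(4.2905802100) − (4.4939259100) = 4.0872345100
Divide by 2^1 − 1 = 1.
4.0872345100 ÷ 1 = 4.0872345100
Gap between inputs: 2.033e-01; correction applied: −0.2033457000.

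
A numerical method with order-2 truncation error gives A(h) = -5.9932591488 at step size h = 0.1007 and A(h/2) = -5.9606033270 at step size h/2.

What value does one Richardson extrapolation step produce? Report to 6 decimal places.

-5.949718

Method order is 2; weight 2^2 = 4.
Weighted: (-23.8424133080) − (-5.9932591488) = -17.8491541592
Denominator 4 − 1 = 3.
Result: -5.9497180531
Shift from A(h/2): +0.0108852739.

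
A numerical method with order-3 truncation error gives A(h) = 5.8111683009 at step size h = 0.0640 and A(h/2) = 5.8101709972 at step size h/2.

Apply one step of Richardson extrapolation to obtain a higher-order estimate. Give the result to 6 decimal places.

Error is O(h^3); halving h shrinks it by 2^3 = 8.
Weighted: 46.4813679776 − 5.8111683009 = 40.6701996767
Denominator 8 − 1 = 7.
Result: 5.8100285252

5.810029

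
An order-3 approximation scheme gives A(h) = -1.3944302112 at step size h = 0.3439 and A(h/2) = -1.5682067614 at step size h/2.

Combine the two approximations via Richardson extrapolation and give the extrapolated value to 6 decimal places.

-1.593032

With r = 3 the leading error scales as h^3, so the weight is 2^3 = 8.
2^3×A(h/2) = -12.5456540912; minus A(h) gives -11.1512238800.
Extrapolated: (-11.1512238800) / 7 = -1.5930319829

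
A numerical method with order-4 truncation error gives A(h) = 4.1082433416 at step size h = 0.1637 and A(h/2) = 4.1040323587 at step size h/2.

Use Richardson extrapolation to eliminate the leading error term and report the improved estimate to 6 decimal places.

r = 4: numerator weight 16, denominator 15.
Weighted: 65.6645177392 − 4.1082433416 = 61.5562743976
Divide by 2^4 − 1 = 15.
(16·4.1040323587 − 4.1082433416)/(16 − 1) = 4.1037516265

4.103752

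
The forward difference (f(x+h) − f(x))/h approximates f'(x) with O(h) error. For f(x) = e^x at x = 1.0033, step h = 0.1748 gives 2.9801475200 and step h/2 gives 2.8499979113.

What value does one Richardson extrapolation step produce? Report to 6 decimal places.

With r = 1 the leading error scales as h^1, so the weight is 2^1 = 2.
2×2.8499979113 = 5.6999958226; subtract 2.9801475200 → 2.7198483026
Denominator 2 − 1 = 1.
2.7198483026 ÷ 1 = 2.7198483026

2.719848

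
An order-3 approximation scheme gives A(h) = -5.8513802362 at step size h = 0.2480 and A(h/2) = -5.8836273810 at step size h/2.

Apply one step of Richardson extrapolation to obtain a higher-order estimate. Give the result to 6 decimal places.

-5.888234

r = 3: numerator weight 8, denominator 7.
8×(-5.8836273810) = -47.0690190480; subtract (-5.8513802362) → -41.2176388118
Extrapolated: (-41.2176388118) / 7 = -5.8882341160
Shift from A(h/2): −0.0046067350.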